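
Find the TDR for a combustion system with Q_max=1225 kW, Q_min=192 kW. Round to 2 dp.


TDR = Q_max / Q_min
TDR = 1225 / 192 = 6.38


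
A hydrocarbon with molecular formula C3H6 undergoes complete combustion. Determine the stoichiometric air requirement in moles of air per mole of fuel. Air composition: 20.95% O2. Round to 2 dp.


Balanced combustion: C3H6 + 4.5 O2 -> 3 CO2 + 3 H2O
O2 needed = C + H/4 = 3 + 6/4 = 4.50 moles
Air moles = O2 / 0.2095 = 4.50 / 0.2095 = 21.48 moles air


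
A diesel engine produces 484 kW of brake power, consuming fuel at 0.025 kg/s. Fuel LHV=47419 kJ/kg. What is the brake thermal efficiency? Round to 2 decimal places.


eta_BTE = (BP / (mf * LHV)) * 100
Denominator = 0.025 * 47419 = 1185.4750 kW
eta_BTE = (484 / 1185.4750) * 100 = 40.83%


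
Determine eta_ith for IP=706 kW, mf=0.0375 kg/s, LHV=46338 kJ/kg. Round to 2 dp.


eta_ith = (IP / (mf * LHV)) * 100
Denominator = 0.0375 * 46338 = 1737.6750 kW
eta_ith = (706 / 1737.6750) * 100 = 40.63%


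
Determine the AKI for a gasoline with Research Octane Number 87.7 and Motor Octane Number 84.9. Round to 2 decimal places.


AKI = (RON + MON) / 2
AKI = (87.7 + 84.9) / 2
AKI = 172.6 / 2 = 86.30


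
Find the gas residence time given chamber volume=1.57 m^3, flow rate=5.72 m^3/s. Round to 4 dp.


tau = V / Q_flow
tau = 1.57 / 5.72 = 0.2745 s


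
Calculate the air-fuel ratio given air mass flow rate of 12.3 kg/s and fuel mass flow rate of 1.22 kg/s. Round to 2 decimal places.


AFR = m_air / m_fuel
AFR = 12.3 / 1.22 = 10.08


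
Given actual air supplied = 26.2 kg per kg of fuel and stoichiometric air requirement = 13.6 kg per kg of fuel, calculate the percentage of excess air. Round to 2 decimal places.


Excess air = actual - stoichiometric = 26.2 - 13.6 = 12.60 kg/kg fuel
Excess air % = (excess / stoich) * 100 = (12.60 / 13.6) * 100 = 92.65%


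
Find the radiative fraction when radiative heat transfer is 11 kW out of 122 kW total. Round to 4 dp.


f_rad = Q_rad / Q_total
f_rad = 11 / 122 = 0.0902


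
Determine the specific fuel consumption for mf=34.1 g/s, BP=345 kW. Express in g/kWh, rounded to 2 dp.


SFC = (mf / BP) * 3600
Rate = 34.1 / 345 = 0.098841 g/(s*kW)
SFC = 0.098841 * 3600 = 355.83 g/kWh


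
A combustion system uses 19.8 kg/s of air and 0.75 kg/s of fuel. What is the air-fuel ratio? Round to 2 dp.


AFR = m_air / m_fuel
AFR = 19.8 / 0.75 = 26.40


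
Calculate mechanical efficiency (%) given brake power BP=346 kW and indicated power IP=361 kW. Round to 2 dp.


eta_mech = (BP / IP) * 100
Ratio = 346 / 361 = 0.9584
eta_mech = 0.9584 * 100 = 95.84%


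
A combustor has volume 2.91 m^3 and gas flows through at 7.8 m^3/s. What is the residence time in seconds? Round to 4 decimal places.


tau = V / Q_flow
tau = 2.91 / 7.8 = 0.3731 s


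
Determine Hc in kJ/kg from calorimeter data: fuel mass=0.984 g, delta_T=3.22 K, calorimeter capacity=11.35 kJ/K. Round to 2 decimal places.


Hc = C_cal * delta_T / m_fuel
Q_released = 11.35 * 3.22 = 36.5470 kJ
m_fuel = 0.984 g = 0.984/1000 kg = 0.000984 kg
Hc = 36.5470 / 0.000984 = 37141.26 kJ/kg


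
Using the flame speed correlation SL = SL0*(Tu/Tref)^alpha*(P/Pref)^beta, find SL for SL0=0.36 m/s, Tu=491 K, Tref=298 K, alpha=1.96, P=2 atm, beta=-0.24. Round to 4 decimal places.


SL = SL0 * (Tu/Tref)^alpha * (P/Pref)^beta
T ratio = 491/298 = 1.64765101
(T ratio)^alpha = 1.64765101^1.96 = 2.661067
(P/Pref)^beta = 2^(-0.24) = 0.846745
SL = 0.36 * 2.661067 * 0.846745 = 0.8112 m/s


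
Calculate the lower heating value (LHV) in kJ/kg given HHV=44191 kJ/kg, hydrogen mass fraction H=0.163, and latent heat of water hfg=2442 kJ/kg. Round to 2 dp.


LHV = HHV - hfg * 9 * H
Water correction = 2442 * 9 * 0.163 = 3582.414 kJ/kg
LHV = 44191 - 3582.414 = 40608.59 kJ/kg


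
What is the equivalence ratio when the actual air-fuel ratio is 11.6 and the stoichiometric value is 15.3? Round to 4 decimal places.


phi = AFR_stoich / AFR_actual
phi = 15.3 / 11.6 = 1.3190


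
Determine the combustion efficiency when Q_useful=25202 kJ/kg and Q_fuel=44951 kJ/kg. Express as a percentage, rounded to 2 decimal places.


Efficiency = (Q_useful / Q_fuel) * 100
Efficiency = (25202 / 44951) * 100
Efficiency = 0.5607 * 100 = 56.07%


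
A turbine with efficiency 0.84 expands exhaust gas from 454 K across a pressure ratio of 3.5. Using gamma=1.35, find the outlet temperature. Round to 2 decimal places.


T_out = T_in * (1 - eta * (1 - PR^(-(gamma-1)/gamma)))
Exponent = -(1.35-1)/1.35 = -0.25925926
PR^exp = 3.5^(-0.25925926) = 0.72267881
Factor = 1 - 0.84*(1 - 0.72267881) = 0.76705020
T_out = 454 * 0.76705020 = 348.24 K


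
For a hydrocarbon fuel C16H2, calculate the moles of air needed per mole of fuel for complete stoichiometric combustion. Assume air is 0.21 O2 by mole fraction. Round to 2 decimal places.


Balanced combustion: C16H2 + 16.5 O2 -> 16 CO2 + 1 H2O
O2 needed = C + H/4 = 16 + 2/4 = 16.50 moles
Air moles = O2 / 0.21 = 16.50 / 0.21 = 78.57 moles air


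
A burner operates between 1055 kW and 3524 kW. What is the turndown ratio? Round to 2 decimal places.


TDR = Q_max / Q_min
TDR = 3524 / 1055 = 3.34


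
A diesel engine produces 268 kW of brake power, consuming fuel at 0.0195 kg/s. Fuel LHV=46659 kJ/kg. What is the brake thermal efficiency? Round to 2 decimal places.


eta_BTE = (BP / (mf * LHV)) * 100
Denominator = 0.0195 * 46659 = 909.8505 kW
eta_BTE = (268 / 909.8505) * 100 = 29.46%


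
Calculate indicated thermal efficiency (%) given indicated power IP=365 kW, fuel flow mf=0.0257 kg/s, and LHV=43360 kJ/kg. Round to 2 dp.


eta_ith = (IP / (mf * LHV)) * 100
Denominator = 0.0257 * 43360 = 1114.3520 kW
eta_ith = (365 / 1114.3520) * 100 = 32.75%


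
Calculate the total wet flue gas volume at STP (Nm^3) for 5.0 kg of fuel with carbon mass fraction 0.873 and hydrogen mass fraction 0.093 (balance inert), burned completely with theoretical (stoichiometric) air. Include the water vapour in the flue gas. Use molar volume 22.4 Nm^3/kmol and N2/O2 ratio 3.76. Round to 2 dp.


Per kg fuel: CO2 = (C/12 kmol)*22.4 = (0.873/12)*22.4 = 1.62960 Nm^3
Per kg fuel: H2O = (H/2 kmol)*22.4 = (0.093/2)*22.4 = 1.04160 Nm^3
O2 needed per kg fuel = C/12 + H/4 = 0.873/12 + 0.093/4 = 0.09600000 kmol
Per kg fuel: N2 = O2*3.76*22.4 = 0.09600000*3.76*22.4 = 8.08550 Nm^3
Total per kg = 1.62960 + 1.04160 + 8.08550 = 10.75670 Nm^3
Total = 10.75670 * 5.0 = 53.78 Nm^3


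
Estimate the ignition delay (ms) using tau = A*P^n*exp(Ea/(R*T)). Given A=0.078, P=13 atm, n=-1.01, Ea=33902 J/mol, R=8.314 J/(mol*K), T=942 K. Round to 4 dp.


tau = A * P^n * exp(Ea/(R*T))
P^n = 13^(-1.01) = 0.07497513
Ea/(R*T) = 33902/(8.314*942) = 4.328769
exp(Ea/(R*T)) = 75.850846
tau = 0.078 * 0.07497513 * 75.850846 = 0.4436 ms


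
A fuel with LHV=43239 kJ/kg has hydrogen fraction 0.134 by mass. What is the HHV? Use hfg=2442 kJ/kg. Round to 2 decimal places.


HHV = LHV + hfg * 9 * H
Water addition = 2442 * 9 * 0.134 = 2945.052 kJ/kg
HHV = 43239 + 2945.052 = 46184.05 kJ/kg


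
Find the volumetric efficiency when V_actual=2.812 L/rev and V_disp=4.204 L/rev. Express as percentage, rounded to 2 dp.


eta_v = (V_actual / V_disp) * 100
Ratio = 2.812 / 4.204 = 0.6689
eta_v = 0.6689 * 100 = 66.89%


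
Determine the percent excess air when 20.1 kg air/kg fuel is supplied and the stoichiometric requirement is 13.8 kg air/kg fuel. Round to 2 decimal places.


Excess air = actual - stoichiometric = 20.1 - 13.8 = 6.30 kg/kg fuel
Excess air % = (excess / stoich) * 100 = (6.30 / 13.8) * 100 = 45.65%


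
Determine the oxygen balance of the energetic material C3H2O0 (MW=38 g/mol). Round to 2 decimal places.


OB = -1600 * (2C + H/2 - O) / MW
Inner = 2*3 + 2/2 - 0 = 7.00
OB = -1600 * 7.00 / 38 = -294.74%


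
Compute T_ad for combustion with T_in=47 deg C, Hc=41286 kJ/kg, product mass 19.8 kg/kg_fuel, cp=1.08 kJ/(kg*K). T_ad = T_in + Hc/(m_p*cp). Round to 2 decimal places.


T_ad = T_in + Hc / (m_p * cp)
Denominator = 19.8 * 1.08 = 21.3840
Temperature rise = 41286 / 21.3840 = 1930.70 K
T_ad = 47 + 1930.70 = 1977.70 deg C


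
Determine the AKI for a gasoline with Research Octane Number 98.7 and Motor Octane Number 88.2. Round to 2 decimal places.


AKI = (RON + MON) / 2
AKI = (98.7 + 88.2) / 2
AKI = 186.9 / 2 = 93.45


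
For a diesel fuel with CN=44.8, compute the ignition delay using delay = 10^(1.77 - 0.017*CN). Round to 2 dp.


delay = 10^(1.77 - 0.017*CN)
Exponent = 1.77 - 0.017*44.8 = 1.0084
delay = 10^1.0084 = 10.20 ms


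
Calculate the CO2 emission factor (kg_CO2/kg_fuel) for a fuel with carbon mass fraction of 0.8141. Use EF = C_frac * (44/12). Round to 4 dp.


EF = C_frac * (M_CO2 / M_C)
EF = 0.8141 * (44/12)
EF = 0.8141 * 3.666667 = 2.9850 kg_CO2/kg_fuel


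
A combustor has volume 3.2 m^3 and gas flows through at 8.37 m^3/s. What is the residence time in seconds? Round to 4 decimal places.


tau = V / Q_flow
tau = 3.2 / 8.37 = 0.3823 s


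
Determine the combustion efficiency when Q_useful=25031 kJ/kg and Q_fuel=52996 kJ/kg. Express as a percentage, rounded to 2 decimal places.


Efficiency = (Q_useful / Q_fuel) * 100
Efficiency = (25031 / 52996) * 100
Efficiency = 0.4723 * 100 = 47.23%


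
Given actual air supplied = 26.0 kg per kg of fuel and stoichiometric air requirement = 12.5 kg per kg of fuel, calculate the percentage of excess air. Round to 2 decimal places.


Excess air = actual - stoichiometric = 26.0 - 12.5 = 13.50 kg/kg fuel
Excess air % = (excess / stoich) * 100 = (13.50 / 12.5) * 100 = 108.00%


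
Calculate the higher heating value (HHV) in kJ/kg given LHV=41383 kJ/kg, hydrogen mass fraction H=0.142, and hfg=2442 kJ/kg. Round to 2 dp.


HHV = LHV + hfg * 9 * H
Water addition = 2442 * 9 * 0.142 = 3120.876 kJ/kg
HHV = 41383 + 3120.876 = 44503.88 kJ/kg


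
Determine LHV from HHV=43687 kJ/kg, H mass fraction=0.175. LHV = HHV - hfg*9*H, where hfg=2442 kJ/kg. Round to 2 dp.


LHV = HHV - hfg * 9 * H
Water correction = 2442 * 9 * 0.175 = 3846.150 kJ/kg
LHV = 43687 - 3846.150 = 39840.85 kJ/kg


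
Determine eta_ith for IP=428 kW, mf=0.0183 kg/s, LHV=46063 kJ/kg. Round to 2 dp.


eta_ith = (IP / (mf * LHV)) * 100
Denominator = 0.0183 * 46063 = 842.9529 kW
eta_ith = (428 / 842.9529) * 100 = 50.77%


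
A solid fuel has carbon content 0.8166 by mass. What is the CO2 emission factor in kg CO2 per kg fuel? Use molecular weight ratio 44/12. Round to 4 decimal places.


EF = C_frac * (M_CO2 / M_C)
EF = 0.8166 * (44/12)
EF = 0.8166 * 3.666667 = 2.9942 kg_CO2/kg_fuel


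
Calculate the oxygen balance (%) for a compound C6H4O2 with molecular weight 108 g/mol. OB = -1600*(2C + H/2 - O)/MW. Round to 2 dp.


OB = -1600 * (2C + H/2 - O) / MW
Inner = 2*6 + 4/2 - 2 = 12.00
OB = -1600 * 12.00 / 108 = -177.78%


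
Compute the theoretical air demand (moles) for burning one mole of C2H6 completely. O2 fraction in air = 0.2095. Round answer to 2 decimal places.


Balanced combustion: C2H6 + 3.5 O2 -> 2 CO2 + 3 H2O
O2 needed = C + H/4 = 2 + 6/4 = 3.50 moles
Air moles = O2 / 0.2095 = 3.50 / 0.2095 = 16.71 moles air


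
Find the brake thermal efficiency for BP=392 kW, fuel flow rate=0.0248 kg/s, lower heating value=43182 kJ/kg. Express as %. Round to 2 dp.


eta_BTE = (BP / (mf * LHV)) * 100
Denominator = 0.0248 * 43182 = 1070.9136 kW
eta_BTE = (392 / 1070.9136) * 100 = 36.60%


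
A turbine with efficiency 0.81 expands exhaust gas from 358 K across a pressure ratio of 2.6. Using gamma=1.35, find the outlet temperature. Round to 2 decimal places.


T_out = T_in * (1 - eta * (1 - PR^(-(gamma-1)/gamma)))
Exponent = -(1.35-1)/1.35 = -0.25925926
PR^exp = 2.6^(-0.25925926) = 0.78057442
Factor = 1 - 0.81*(1 - 0.78057442) = 0.82226528
T_out = 358 * 0.82226528 = 294.37 K


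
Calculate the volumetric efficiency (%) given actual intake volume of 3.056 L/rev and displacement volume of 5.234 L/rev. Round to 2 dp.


eta_v = (V_actual / V_disp) * 100
Ratio = 3.056 / 5.234 = 0.5839
eta_v = 0.5839 * 100 = 58.39%


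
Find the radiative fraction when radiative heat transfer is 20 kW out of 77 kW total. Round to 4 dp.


f_rad = Q_rad / Q_total
f_rad = 20 / 77 = 0.2597


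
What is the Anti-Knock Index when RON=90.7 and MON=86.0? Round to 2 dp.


AKI = (RON + MON) / 2
AKI = (90.7 + 86.0) / 2
AKI = 176.7 / 2 = 88.35


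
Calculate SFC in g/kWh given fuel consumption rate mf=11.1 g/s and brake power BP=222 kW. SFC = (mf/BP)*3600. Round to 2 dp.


SFC = (mf / BP) * 3600
Rate = 11.1 / 222 = 0.050000 g/(s*kW)
SFC = 0.050000 * 3600 = 180.00 g/kWh


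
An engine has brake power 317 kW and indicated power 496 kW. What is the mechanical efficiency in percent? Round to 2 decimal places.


eta_mech = (BP / IP) * 100
Ratio = 317 / 496 = 0.6391
eta_mech = 0.6391 * 100 = 63.91%


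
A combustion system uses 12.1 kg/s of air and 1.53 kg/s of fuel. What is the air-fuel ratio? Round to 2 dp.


AFR = m_air / m_fuel
AFR = 12.1 / 1.53 = 7.91


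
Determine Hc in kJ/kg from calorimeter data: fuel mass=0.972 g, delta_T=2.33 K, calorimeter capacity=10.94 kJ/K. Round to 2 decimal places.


Hc = C_cal * delta_T / m_fuel
Q_released = 10.94 * 2.33 = 25.4902 kJ
m_fuel = 0.972 g = 0.972/1000 kg = 0.000972 kg
Hc = 25.4902 / 0.000972 = 26224.49 kJ/kg


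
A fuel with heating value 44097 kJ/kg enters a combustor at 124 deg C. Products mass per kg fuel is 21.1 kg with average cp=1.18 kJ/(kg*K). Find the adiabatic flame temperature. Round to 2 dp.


T_ad = T_in + Hc / (m_p * cp)
Denominator = 21.1 * 1.18 = 24.8980
Temperature rise = 44097 / 24.8980 = 1771.11 K
T_ad = 124 + 1771.11 = 1895.11 deg C


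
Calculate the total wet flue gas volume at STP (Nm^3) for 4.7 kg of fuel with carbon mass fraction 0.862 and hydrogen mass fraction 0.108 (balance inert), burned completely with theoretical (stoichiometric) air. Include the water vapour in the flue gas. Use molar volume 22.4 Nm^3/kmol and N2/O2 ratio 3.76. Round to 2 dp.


Per kg fuel: CO2 = (C/12 kmol)*22.4 = (0.862/12)*22.4 = 1.60907 Nm^3
Per kg fuel: H2O = (H/2 kmol)*22.4 = (0.108/2)*22.4 = 1.20960 Nm^3
O2 needed per kg fuel = C/12 + H/4 = 0.862/12 + 0.108/4 = 0.09883333 kmol
Per kg fuel: N2 = O2*3.76*22.4 = 0.09883333*3.76*22.4 = 8.32414 Nm^3
Total per kg = 1.60907 + 1.20960 + 8.32414 = 11.14281 Nm^3
Total = 11.14281 * 4.7 = 52.37 Nm^3


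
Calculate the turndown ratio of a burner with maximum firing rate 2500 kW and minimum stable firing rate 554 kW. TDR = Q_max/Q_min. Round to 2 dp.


TDR = Q_max / Q_min
TDR = 2500 / 554 = 4.51


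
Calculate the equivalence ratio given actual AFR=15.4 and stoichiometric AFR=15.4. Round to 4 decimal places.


phi = AFR_stoich / AFR_actual
phi = 15.4 / 15.4 = 1.0000


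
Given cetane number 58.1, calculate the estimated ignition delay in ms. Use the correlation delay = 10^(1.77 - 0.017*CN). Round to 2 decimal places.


delay = 10^(1.77 - 0.017*CN)
Exponent = 1.77 - 0.017*58.1 = 0.7823
delay = 10^0.7823 = 6.06 ms


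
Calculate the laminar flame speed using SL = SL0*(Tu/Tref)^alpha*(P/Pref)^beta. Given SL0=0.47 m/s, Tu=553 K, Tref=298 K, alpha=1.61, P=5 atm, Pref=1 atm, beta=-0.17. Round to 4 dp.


SL = SL0 * (Tu/Tref)^alpha * (P/Pref)^beta
T ratio = 553/298 = 1.85570470
(T ratio)^alpha = 1.85570470^1.61 = 2.705822
(P/Pref)^beta = 5^(-0.17) = 0.760633
SL = 0.47 * 2.705822 * 0.760633 = 0.9673 m/s


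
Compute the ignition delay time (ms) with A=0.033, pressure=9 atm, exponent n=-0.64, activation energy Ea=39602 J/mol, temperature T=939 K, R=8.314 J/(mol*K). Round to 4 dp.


tau = A * P^n * exp(Ea/(R*T))
P^n = 9^(-0.64) = 0.24506698
Ea/(R*T) = 39602/(8.314*939) = 5.072727
exp(Ea/(R*T)) = 159.609019
tau = 0.033 * 0.24506698 * 159.609019 = 1.2908 ms


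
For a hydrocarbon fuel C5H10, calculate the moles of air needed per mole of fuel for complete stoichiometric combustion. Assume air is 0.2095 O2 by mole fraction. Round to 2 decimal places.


Balanced combustion: C5H10 + 7.5 O2 -> 5 CO2 + 5 H2O
O2 needed = C + H/4 = 5 + 10/4 = 7.50 moles
Air moles = O2 / 0.2095 = 7.50 / 0.2095 = 35.80 moles air


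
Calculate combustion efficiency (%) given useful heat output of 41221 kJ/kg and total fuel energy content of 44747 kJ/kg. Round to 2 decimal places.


Efficiency = (Q_useful / Q_fuel) * 100
Efficiency = (41221 / 44747) * 100
Efficiency = 0.9212 * 100 = 92.12%


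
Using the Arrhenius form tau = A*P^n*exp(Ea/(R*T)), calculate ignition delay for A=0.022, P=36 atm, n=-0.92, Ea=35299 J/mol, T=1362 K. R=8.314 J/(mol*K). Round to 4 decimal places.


tau = A * P^n * exp(Ea/(R*T))
P^n = 36^(-0.92) = 0.03700000
Ea/(R*T) = 35299/(8.314*1362) = 3.117276
exp(Ea/(R*T)) = 22.584778
tau = 0.022 * 0.03700000 * 22.584778 = 0.0184 ms


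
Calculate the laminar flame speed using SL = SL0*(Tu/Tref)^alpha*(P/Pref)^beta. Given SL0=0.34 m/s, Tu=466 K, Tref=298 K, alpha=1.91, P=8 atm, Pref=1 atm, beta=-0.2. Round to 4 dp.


SL = SL0 * (Tu/Tref)^alpha * (P/Pref)^beta
T ratio = 466/298 = 1.56375839
(T ratio)^alpha = 1.56375839^1.91 = 2.348897
(P/Pref)^beta = 8^(-0.2) = 0.659754
SL = 0.34 * 2.348897 * 0.659754 = 0.5269 m/s


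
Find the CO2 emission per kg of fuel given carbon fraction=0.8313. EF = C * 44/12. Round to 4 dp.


EF = C_frac * (M_CO2 / M_C)
EF = 0.8313 * (44/12)
EF = 0.8313 * 3.666667 = 3.0481 kg_CO2/kg_fuel


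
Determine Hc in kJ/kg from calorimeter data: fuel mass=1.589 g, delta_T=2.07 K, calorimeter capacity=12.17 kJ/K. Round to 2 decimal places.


Hc = C_cal * delta_T / m_fuel
Q_released = 12.17 * 2.07 = 25.1919 kJ
m_fuel = 1.589 g = 1.589/1000 kg = 0.001589 kg
Hc = 25.1919 / 0.001589 = 15853.93 kJ/kg


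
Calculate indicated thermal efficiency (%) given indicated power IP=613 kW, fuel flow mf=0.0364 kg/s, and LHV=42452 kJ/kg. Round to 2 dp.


eta_ith = (IP / (mf * LHV)) * 100
Denominator = 0.0364 * 42452 = 1545.2528 kW
eta_ith = (613 / 1545.2528) * 100 = 39.67%


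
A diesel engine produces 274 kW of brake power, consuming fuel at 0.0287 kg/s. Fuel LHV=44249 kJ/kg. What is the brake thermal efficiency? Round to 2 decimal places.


eta_BTE = (BP / (mf * LHV)) * 100
Denominator = 0.0287 * 44249 = 1269.9463 kW
eta_BTE = (274 / 1269.9463) * 100 = 21.58%


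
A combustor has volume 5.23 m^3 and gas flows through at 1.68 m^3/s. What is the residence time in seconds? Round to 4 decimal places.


tau = V / Q_flow
tau = 5.23 / 1.68 = 3.1131 s


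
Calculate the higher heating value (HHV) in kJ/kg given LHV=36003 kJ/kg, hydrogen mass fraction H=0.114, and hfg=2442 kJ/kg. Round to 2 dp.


HHV = LHV + hfg * 9 * H
Water addition = 2442 * 9 * 0.114 = 2505.492 kJ/kg
HHV = 36003 + 2505.492 = 38508.49 kJ/kg


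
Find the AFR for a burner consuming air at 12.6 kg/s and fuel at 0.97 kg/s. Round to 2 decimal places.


AFR = m_air / m_fuel
AFR = 12.6 / 0.97 = 12.99


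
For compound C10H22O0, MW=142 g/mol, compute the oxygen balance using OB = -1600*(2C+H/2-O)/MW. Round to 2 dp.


OB = -1600 * (2C + H/2 - O) / MW
Inner = 2*10 + 22/2 - 0 = 31.00
OB = -1600 * 31.00 / 142 = -349.30%


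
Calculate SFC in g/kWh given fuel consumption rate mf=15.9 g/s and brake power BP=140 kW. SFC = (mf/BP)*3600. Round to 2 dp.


SFC = (mf / BP) * 3600
Rate = 15.9 / 140 = 0.113571 g/(s*kW)
SFC = 0.113571 * 3600 = 408.86 g/kWh


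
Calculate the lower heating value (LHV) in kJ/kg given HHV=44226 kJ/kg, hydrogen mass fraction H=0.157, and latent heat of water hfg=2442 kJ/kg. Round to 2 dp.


LHV = HHV - hfg * 9 * H
Water correction = 2442 * 9 * 0.157 = 3450.546 kJ/kg
LHV = 44226 - 3450.546 = 40775.45 kJ/kg


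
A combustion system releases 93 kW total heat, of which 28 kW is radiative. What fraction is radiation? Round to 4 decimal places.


f_rad = Q_rad / Q_total
f_rad = 28 / 93 = 0.3011


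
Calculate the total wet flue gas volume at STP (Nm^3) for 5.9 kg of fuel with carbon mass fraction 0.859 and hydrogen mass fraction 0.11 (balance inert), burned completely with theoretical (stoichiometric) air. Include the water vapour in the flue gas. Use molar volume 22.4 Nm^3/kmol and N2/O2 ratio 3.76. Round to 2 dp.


Per kg fuel: CO2 = (C/12 kmol)*22.4 = (0.859/12)*22.4 = 1.60347 Nm^3
Per kg fuel: H2O = (H/2 kmol)*22.4 = (0.11/2)*22.4 = 1.23200 Nm^3
O2 needed per kg fuel = C/12 + H/4 = 0.859/12 + 0.11/4 = 0.09908333 kmol
Per kg fuel: N2 = O2*3.76*22.4 = 0.09908333*3.76*22.4 = 8.34519 Nm^3
Total per kg = 1.60347 + 1.23200 + 8.34519 = 11.18066 Nm^3
Total = 11.18066 * 5.9 = 65.97 Nm^3


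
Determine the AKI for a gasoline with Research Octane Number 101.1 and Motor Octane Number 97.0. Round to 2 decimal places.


AKI = (RON + MON) / 2
AKI = (101.1 + 97.0) / 2
AKI = 198.1 / 2 = 99.05


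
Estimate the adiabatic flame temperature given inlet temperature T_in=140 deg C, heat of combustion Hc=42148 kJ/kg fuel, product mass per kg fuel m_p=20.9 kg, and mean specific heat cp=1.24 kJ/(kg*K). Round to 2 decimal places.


T_ad = T_in + Hc / (m_p * cp)
Denominator = 20.9 * 1.24 = 25.9160
Temperature rise = 42148 / 25.9160 = 1626.33 K
T_ad = 140 + 1626.33 = 1766.33 deg C


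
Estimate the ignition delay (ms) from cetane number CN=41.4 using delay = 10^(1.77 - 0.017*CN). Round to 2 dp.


delay = 10^(1.77 - 0.017*CN)
Exponent = 1.77 - 0.017*41.4 = 1.0662
delay = 10^1.0662 = 11.65 ms


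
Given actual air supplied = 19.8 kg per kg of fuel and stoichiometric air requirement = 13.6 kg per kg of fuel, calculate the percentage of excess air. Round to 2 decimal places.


Excess air = actual - stoichiometric = 19.8 - 13.6 = 6.20 kg/kg fuel
Excess air % = (excess / stoich) * 100 = (6.20 / 13.6) * 100 = 45.59%


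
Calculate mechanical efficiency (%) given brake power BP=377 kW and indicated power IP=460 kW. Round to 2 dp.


eta_mech = (BP / IP) * 100
Ratio = 377 / 460 = 0.8196
eta_mech = 0.8196 * 100 = 81.96%


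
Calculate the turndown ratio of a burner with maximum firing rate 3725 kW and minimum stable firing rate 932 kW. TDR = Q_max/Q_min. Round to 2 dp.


TDR = Q_max / Q_min
TDR = 3725 / 932 = 4.00


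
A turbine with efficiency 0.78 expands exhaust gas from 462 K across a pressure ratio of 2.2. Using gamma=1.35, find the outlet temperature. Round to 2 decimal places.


T_out = T_in * (1 - eta * (1 - PR^(-(gamma-1)/gamma)))
Exponent = -(1.35-1)/1.35 = -0.25925926
PR^exp = 2.2^(-0.25925926) = 0.81512413
Factor = 1 - 0.78*(1 - 0.81512413) = 0.85579682
T_out = 462 * 0.85579682 = 395.38 K


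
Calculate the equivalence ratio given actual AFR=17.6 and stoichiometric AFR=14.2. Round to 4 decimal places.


phi = AFR_stoich / AFR_actual
phi = 14.2 / 17.6 = 0.8068


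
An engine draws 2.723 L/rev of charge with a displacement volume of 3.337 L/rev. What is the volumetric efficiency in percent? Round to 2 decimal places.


eta_v = (V_actual / V_disp) * 100
Ratio = 2.723 / 3.337 = 0.8160
eta_v = 0.8160 * 100 = 81.60%


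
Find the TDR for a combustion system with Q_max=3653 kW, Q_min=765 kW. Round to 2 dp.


TDR = Q_max / Q_min
TDR = 3653 / 765 = 4.78


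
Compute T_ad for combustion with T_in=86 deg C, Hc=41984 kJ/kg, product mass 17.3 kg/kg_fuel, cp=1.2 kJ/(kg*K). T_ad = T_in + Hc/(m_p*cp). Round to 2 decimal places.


T_ad = T_in + Hc / (m_p * cp)
Denominator = 17.3 * 1.2 = 20.7600
Temperature rise = 41984 / 20.7600 = 2022.35 K
T_ad = 86 + 2022.35 = 2108.35 deg C


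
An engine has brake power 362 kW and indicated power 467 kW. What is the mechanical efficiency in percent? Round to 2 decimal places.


eta_mech = (BP / IP) * 100
Ratio = 362 / 467 = 0.7752
eta_mech = 0.7752 * 100 = 77.52%


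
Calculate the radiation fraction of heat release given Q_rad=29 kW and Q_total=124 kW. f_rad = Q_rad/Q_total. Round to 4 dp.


f_rad = Q_rad / Q_total
f_rad = 29 / 124 = 0.2339


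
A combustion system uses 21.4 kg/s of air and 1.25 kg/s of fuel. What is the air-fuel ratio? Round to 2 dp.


AFR = m_air / m_fuel
AFR = 21.4 / 1.25 = 17.12


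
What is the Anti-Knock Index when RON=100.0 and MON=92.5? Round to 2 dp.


AKI = (RON + MON) / 2
AKI = (100.0 + 92.5) / 2
AKI = 192.5 / 2 = 96.25


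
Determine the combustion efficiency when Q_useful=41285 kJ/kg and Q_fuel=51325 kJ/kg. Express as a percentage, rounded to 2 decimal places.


Efficiency = (Q_useful / Q_fuel) * 100
Efficiency = (41285 / 51325) * 100
Efficiency = 0.8044 * 100 = 80.44%


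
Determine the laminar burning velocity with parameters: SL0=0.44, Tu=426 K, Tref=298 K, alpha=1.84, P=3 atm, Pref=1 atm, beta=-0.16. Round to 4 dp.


SL = SL0 * (Tu/Tref)^alpha * (P/Pref)^beta
T ratio = 426/298 = 1.42953020
(T ratio)^alpha = 1.42953020^1.84 = 1.929993
(P/Pref)^beta = 3^(-0.16) = 0.838804
SL = 0.44 * 1.929993 * 0.838804 = 0.7123 m/s


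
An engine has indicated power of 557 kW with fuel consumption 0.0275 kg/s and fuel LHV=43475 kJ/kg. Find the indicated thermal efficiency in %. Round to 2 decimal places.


eta_ith = (IP / (mf * LHV)) * 100
Denominator = 0.0275 * 43475 = 1195.5625 kW
eta_ith = (557 / 1195.5625) * 100 = 46.59%


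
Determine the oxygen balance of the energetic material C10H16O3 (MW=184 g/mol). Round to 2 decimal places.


OB = -1600 * (2C + H/2 - O) / MW
Inner = 2*10 + 16/2 - 3 = 25.00
OB = -1600 * 25.00 / 184 = -217.39%


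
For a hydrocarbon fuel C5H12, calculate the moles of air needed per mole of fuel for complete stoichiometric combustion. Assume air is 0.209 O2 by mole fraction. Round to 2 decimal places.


Balanced combustion: C5H12 + 8 O2 -> 5 CO2 + 6 H2O
O2 needed = C + H/4 = 5 + 12/4 = 8.00 moles
Air moles = O2 / 0.209 = 8.00 / 0.209 = 38.28 moles air


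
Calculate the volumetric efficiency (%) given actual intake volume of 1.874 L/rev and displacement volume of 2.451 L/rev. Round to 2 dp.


eta_v = (V_actual / V_disp) * 100
Ratio = 1.874 / 2.451 = 0.7646
eta_v = 0.7646 * 100 = 76.46%


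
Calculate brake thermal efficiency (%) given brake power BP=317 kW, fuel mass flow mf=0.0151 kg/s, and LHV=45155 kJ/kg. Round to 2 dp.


eta_BTE = (BP / (mf * LHV)) * 100
Denominator = 0.0151 * 45155 = 681.8405 kW
eta_BTE = (317 / 681.8405) * 100 = 46.49%


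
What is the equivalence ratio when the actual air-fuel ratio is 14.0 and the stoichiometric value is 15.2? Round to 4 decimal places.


phi = AFR_stoich / AFR_actual
phi = 15.2 / 14.0 = 1.0857


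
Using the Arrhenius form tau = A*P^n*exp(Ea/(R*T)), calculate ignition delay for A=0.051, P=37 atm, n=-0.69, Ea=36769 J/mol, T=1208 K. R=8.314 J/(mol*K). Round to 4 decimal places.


tau = A * P^n * exp(Ea/(R*T))
P^n = 37^(-0.69) = 0.08278293
Ea/(R*T) = 36769/(8.314*1208) = 3.661043
exp(Ea/(R*T)) = 38.901908
tau = 0.051 * 0.08278293 * 38.901908 = 0.1642 ms


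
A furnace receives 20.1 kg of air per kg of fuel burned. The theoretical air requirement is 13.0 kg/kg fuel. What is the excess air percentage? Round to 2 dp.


Excess air = actual - stoichiometric = 20.1 - 13.0 = 7.10 kg/kg fuel
Excess air % = (excess / stoich) * 100 = (7.10 / 13.0) * 100 = 54.62%


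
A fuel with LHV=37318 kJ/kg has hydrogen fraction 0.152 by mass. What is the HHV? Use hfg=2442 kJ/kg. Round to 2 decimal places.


HHV = LHV + hfg * 9 * H
Water addition = 2442 * 9 * 0.152 = 3340.656 kJ/kg
HHV = 37318 + 3340.656 = 40658.66 kJ/kg


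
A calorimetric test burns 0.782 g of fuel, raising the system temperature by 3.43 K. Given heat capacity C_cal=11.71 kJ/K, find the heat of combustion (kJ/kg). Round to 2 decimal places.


Hc = C_cal * delta_T / m_fuel
Q_released = 11.71 * 3.43 = 40.1653 kJ
m_fuel = 0.782 g = 0.782/1000 kg = 0.000782 kg
Hc = 40.1653 / 0.000782 = 51362.28 kJ/kg


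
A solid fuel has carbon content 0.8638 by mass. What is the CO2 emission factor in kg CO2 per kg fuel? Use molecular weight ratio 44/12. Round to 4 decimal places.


EF = C_frac * (M_CO2 / M_C)
EF = 0.8638 * (44/12)
EF = 0.8638 * 3.666667 = 3.1673 kg_CO2/kg_fuel


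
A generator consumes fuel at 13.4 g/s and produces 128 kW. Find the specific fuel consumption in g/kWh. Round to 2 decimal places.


SFC = (mf / BP) * 3600
Rate = 13.4 / 128 = 0.104688 g/(s*kW)
SFC = 0.104688 * 3600 = 376.88 g/kWh


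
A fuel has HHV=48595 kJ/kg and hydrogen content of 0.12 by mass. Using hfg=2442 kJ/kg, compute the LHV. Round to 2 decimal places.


LHV = HHV - hfg * 9 * H
Water correction = 2442 * 9 * 0.12 = 2637.360 kJ/kg
LHV = 48595 - 2637.360 = 45957.64 kJ/kg


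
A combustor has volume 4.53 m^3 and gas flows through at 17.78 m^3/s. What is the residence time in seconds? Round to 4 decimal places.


tau = V / Q_flow
tau = 4.53 / 17.78 = 0.2548 s


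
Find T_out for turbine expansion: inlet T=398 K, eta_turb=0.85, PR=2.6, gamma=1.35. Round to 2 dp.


T_out = T_in * (1 - eta * (1 - PR^(-(gamma-1)/gamma)))
Exponent = -(1.35-1)/1.35 = -0.25925926
PR^exp = 2.6^(-0.25925926) = 0.78057442
Factor = 1 - 0.85*(1 - 0.78057442) = 0.81348826
T_out = 398 * 0.81348826 = 323.77 K


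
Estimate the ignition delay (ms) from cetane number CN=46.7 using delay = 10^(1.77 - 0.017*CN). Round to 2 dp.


delay = 10^(1.77 - 0.017*CN)
Exponent = 1.77 - 0.017*46.7 = 0.9761
delay = 10^0.9761 = 9.46 ms


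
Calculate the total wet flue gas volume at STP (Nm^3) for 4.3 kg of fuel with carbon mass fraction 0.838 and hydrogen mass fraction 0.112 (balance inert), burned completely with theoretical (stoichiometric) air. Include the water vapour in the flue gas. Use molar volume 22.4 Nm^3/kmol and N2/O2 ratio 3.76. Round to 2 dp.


Per kg fuel: CO2 = (C/12 kmol)*22.4 = (0.838/12)*22.4 = 1.56427 Nm^3
Per kg fuel: H2O = (H/2 kmol)*22.4 = (0.112/2)*22.4 = 1.25440 Nm^3
O2 needed per kg fuel = C/12 + H/4 = 0.838/12 + 0.112/4 = 0.09783333 kmol
Per kg fuel: N2 = O2*3.76*22.4 = 0.09783333*3.76*22.4 = 8.23991 Nm^3
Total per kg = 1.56427 + 1.25440 + 8.23991 = 11.05858 Nm^3
Total = 11.05858 * 4.3 = 47.55 Nm^3


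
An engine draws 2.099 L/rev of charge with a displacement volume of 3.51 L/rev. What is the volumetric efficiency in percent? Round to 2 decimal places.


eta_v = (V_actual / V_disp) * 100
Ratio = 2.099 / 3.51 = 0.5980
eta_v = 0.5980 * 100 = 59.80%


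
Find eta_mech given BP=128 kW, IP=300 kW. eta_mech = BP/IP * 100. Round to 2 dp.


eta_mech = (BP / IP) * 100
Ratio = 128 / 300 = 0.4267
eta_mech = 0.4267 * 100 = 42.67%


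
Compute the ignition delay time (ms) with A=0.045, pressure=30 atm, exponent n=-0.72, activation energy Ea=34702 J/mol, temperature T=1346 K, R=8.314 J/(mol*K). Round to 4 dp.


tau = A * P^n * exp(Ea/(R*T))
P^n = 30^(-0.72) = 0.08639183
Ea/(R*T) = 34702/(8.314*1346) = 3.100983
exp(Ea/(R*T)) = 22.219789
tau = 0.045 * 0.08639183 * 22.219789 = 0.0864 ms


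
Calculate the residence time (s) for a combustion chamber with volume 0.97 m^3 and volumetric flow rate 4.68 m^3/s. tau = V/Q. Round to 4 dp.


tau = V / Q_flow
tau = 0.97 / 4.68 = 0.2073 s


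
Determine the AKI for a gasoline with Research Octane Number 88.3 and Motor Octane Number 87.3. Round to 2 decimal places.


AKI = (RON + MON) / 2
AKI = (88.3 + 87.3) / 2
AKI = 175.6 / 2 = 87.80


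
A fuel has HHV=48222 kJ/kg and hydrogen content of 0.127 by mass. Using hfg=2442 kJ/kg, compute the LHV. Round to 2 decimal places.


LHV = HHV - hfg * 9 * H
Water correction = 2442 * 9 * 0.127 = 2791.206 kJ/kg
LHV = 48222 - 2791.206 = 45430.79 kJ/kg


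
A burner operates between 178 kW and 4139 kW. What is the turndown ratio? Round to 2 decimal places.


TDR = Q_max / Q_min
TDR = 4139 / 178 = 23.25


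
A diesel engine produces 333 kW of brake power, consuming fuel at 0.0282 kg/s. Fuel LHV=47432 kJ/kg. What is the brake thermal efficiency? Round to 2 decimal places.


eta_BTE = (BP / (mf * LHV)) * 100
Denominator = 0.0282 * 47432 = 1337.5824 kW
eta_BTE = (333 / 1337.5824) * 100 = 24.90%


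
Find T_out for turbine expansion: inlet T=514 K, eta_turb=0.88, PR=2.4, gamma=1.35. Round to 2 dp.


T_out = T_in * (1 - eta * (1 - PR^(-(gamma-1)/gamma)))
Exponent = -(1.35-1)/1.35 = -0.25925926
PR^exp = 2.4^(-0.25925926) = 0.79694200
Factor = 1 - 0.88*(1 - 0.79694200) = 0.82130896
T_out = 514 * 0.82130896 = 422.15 K


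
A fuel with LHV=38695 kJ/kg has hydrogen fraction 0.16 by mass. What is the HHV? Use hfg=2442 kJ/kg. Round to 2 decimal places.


HHV = LHV + hfg * 9 * H
Water addition = 2442 * 9 * 0.16 = 3516.480 kJ/kg
HHV = 38695 + 3516.480 = 42211.48 kJ/kg


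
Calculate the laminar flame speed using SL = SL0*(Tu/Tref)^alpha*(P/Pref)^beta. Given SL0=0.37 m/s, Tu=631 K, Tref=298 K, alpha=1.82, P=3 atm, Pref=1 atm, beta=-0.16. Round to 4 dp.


SL = SL0 * (Tu/Tref)^alpha * (P/Pref)^beta
T ratio = 631/298 = 2.11744966
(T ratio)^alpha = 2.11744966^1.82 = 3.917237
(P/Pref)^beta = 3^(-0.16) = 0.838804
SL = 0.37 * 3.917237 * 0.838804 = 1.2157 m/s


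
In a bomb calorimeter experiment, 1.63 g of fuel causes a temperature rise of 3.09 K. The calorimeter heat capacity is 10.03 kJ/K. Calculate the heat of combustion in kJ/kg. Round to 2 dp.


Hc = C_cal * delta_T / m_fuel
Q_released = 10.03 * 3.09 = 30.9927 kJ
m_fuel = 1.63 g = 1.63/1000 kg = 0.001630 kg
Hc = 30.9927 / 0.001630 = 19013.93 kJ/kg


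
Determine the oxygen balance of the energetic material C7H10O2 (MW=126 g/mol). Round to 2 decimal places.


OB = -1600 * (2C + H/2 - O) / MW
Inner = 2*7 + 10/2 - 2 = 17.00
OB = -1600 * 17.00 / 126 = -215.87%


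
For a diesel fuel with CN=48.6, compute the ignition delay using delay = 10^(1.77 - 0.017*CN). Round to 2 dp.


delay = 10^(1.77 - 0.017*CN)
Exponent = 1.77 - 0.017*48.6 = 0.9438
delay = 10^0.9438 = 8.79 ms


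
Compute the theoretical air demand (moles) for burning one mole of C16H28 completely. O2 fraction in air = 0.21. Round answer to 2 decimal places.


Balanced combustion: C16H28 + 23 O2 -> 16 CO2 + 14 H2O
O2 needed = C + H/4 = 16 + 28/4 = 23.00 moles
Air moles = O2 / 0.21 = 23.00 / 0.21 = 109.52 moles air


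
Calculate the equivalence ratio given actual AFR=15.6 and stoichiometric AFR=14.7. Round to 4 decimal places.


phi = AFR_stoich / AFR_actual
phi = 14.7 / 15.6 = 0.9423


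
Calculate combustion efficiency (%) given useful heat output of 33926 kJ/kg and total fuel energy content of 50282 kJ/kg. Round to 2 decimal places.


Efficiency = (Q_useful / Q_fuel) * 100
Efficiency = (33926 / 50282) * 100
Efficiency = 0.6747 * 100 = 67.47%


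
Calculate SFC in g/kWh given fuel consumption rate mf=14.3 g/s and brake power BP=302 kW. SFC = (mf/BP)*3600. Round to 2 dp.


SFC = (mf / BP) * 3600
Rate = 14.3 / 302 = 0.047351 g/(s*kW)
SFC = 0.047351 * 3600 = 170.46 g/kWh


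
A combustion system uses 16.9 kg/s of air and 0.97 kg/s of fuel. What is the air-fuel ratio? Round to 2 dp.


AFR = m_air / m_fuel
AFR = 16.9 / 0.97 = 17.42


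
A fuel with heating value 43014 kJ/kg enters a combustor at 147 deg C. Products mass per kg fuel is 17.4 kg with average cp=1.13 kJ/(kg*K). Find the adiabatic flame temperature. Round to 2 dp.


T_ad = T_in + Hc / (m_p * cp)
Denominator = 17.4 * 1.13 = 19.6620
Temperature rise = 43014 / 19.6620 = 2187.67 K
T_ad = 147 + 2187.67 = 2334.67 deg C


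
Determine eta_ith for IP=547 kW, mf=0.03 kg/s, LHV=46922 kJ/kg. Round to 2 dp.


eta_ith = (IP / (mf * LHV)) * 100
Denominator = 0.03 * 46922 = 1407.6600 kW
eta_ith = (547 / 1407.6600) * 100 = 38.86%


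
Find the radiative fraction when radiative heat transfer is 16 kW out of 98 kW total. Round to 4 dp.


f_rad = Q_rad / Q_total
f_rad = 16 / 98 = 0.1633


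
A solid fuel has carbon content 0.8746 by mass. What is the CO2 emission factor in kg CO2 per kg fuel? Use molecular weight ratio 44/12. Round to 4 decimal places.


EF = C_frac * (M_CO2 / M_C)
EF = 0.8746 * (44/12)
EF = 0.8746 * 3.666667 = 3.2069 kg_CO2/kg_fuel


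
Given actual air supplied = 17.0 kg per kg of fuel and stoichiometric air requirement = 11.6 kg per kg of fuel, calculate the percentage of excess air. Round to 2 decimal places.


Excess air = actual - stoichiometric = 17.0 - 11.6 = 5.40 kg/kg fuel
Excess air % = (excess / stoich) * 100 = (5.40 / 11.6) * 100 = 46.55%


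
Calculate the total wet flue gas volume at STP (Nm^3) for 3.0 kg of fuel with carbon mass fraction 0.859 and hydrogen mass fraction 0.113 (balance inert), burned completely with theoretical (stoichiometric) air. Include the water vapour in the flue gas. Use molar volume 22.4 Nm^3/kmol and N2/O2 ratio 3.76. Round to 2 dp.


Per kg fuel: CO2 = (C/12 kmol)*22.4 = (0.859/12)*22.4 = 1.60347 Nm^3
Per kg fuel: H2O = (H/2 kmol)*22.4 = (0.113/2)*22.4 = 1.26560 Nm^3
O2 needed per kg fuel = C/12 + H/4 = 0.859/12 + 0.113/4 = 0.09983333 kmol
Per kg fuel: N2 = O2*3.76*22.4 = 0.09983333*3.76*22.4 = 8.40836 Nm^3
Total per kg = 1.60347 + 1.26560 + 8.40836 = 11.27743 Nm^3
Total = 11.27743 * 3.0 = 33.83 Nm^3


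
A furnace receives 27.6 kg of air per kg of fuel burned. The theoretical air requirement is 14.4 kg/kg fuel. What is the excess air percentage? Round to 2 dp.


Excess air = actual - stoichiometric = 27.6 - 14.4 = 13.20 kg/kg fuel
Excess air % = (excess / stoich) * 100 = (13.20 / 14.4) * 100 = 91.67%


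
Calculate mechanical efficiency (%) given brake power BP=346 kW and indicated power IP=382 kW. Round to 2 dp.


eta_mech = (BP / IP) * 100
Ratio = 346 / 382 = 0.9058
eta_mech = 0.9058 * 100 = 90.58%


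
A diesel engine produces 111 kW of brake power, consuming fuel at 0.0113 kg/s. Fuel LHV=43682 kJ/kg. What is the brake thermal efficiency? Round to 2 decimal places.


eta_BTE = (BP / (mf * LHV)) * 100
Denominator = 0.0113 * 43682 = 493.6066 kW
eta_BTE = (111 / 493.6066) * 100 = 22.49%


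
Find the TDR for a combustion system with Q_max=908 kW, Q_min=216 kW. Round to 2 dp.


TDR = Q_max / Q_min
TDR = 908 / 216 = 4.20


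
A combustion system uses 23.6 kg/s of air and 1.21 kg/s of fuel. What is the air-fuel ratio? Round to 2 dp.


AFR = m_air / m_fuel
AFR = 23.6 / 1.21 = 19.50


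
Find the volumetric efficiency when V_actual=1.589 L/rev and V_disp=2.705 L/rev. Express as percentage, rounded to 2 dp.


eta_v = (V_actual / V_disp) * 100
Ratio = 1.589 / 2.705 = 0.5874
eta_v = 0.5874 * 100 = 58.74%


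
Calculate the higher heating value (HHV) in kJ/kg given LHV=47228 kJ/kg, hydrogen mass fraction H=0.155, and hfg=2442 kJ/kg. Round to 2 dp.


HHV = LHV + hfg * 9 * H
Water addition = 2442 * 9 * 0.155 = 3406.590 kJ/kg
HHV = 47228 + 3406.590 = 50634.59 kJ/kg


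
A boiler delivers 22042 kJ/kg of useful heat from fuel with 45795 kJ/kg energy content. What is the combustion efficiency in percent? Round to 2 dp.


Efficiency = (Q_useful / Q_fuel) * 100
Efficiency = (22042 / 45795) * 100
Efficiency = 0.4813 * 100 = 48.13%


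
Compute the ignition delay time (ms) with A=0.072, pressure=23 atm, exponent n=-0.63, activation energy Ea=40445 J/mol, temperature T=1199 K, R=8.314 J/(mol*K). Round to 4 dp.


tau = A * P^n * exp(Ea/(R*T))
P^n = 23^(-0.63) = 0.13871118
Ea/(R*T) = 40445/(8.314*1199) = 4.057286
exp(Ea/(R*T)) = 57.817190
tau = 0.072 * 0.13871118 * 57.817190 = 0.5774 ms


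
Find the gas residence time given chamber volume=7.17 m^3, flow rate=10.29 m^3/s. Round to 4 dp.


tau = V / Q_flow
tau = 7.17 / 10.29 = 0.6968 s


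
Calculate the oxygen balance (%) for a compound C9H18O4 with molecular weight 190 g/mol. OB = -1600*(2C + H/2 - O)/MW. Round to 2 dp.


OB = -1600 * (2C + H/2 - O) / MW
Inner = 2*9 + 18/2 - 4 = 23.00
OB = -1600 * 23.00 / 190 = -193.68%


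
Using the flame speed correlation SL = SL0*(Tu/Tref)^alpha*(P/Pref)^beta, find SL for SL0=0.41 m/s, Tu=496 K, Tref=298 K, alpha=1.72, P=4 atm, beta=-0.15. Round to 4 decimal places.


SL = SL0 * (Tu/Tref)^alpha * (P/Pref)^beta
T ratio = 496/298 = 1.66442953
(T ratio)^alpha = 1.66442953^1.72 = 2.402019
(P/Pref)^beta = 4^(-0.15) = 0.812252
SL = 0.41 * 2.402019 * 0.812252 = 0.7999 m/s
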